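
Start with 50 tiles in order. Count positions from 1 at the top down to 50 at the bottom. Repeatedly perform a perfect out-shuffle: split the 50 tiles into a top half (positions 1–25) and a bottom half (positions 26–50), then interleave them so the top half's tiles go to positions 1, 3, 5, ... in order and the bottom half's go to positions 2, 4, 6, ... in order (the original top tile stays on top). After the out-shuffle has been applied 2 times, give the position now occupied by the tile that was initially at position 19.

24

Track the tile's position through each out-shuffle:
19 → 37 → 24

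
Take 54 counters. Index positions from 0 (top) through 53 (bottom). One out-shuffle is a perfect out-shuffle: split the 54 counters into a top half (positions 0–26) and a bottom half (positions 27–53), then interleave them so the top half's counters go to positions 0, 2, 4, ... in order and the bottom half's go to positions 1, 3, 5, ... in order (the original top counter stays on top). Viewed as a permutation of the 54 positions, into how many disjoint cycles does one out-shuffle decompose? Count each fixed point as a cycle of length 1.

Trace each unvisited position around until it returns:
(0) (1 2 4 8 16 32 ... len 52) (53)
3 cycles in total.

3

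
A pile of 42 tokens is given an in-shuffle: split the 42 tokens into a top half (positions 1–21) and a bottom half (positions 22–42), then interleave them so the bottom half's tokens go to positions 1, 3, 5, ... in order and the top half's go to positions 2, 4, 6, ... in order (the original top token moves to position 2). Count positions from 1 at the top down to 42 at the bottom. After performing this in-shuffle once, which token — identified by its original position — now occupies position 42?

Work backwards from position 42, undoing one in-shuffle at a time:
42 ← 21
So the token now at position 42 started at position 21.

21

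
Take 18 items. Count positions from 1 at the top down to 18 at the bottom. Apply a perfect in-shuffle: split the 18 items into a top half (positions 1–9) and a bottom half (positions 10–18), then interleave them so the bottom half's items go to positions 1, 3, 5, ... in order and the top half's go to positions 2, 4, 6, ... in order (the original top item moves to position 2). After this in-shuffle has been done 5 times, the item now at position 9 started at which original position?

Work backwards from position 9, undoing one in-shuffle at a time:
9 ← 14 ← 7 ← 13 ← 16 ← 8
So the item now at position 9 started at position 8.

8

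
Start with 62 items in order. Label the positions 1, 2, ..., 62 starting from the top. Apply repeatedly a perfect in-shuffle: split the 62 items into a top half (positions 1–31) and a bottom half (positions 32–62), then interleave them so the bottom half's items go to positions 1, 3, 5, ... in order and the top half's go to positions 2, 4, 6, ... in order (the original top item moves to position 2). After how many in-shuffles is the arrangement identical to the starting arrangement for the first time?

6

The in-shuffle permutes the 62 positions with cycle lengths [2, 3, 3, 6, 6, 6, 6, 6, 6, 6, 6, 6].
Every item is home exactly when every cycle has completed a whole number of laps, i.e. after lcm(2, 3, 6) = 6 in-shuffles.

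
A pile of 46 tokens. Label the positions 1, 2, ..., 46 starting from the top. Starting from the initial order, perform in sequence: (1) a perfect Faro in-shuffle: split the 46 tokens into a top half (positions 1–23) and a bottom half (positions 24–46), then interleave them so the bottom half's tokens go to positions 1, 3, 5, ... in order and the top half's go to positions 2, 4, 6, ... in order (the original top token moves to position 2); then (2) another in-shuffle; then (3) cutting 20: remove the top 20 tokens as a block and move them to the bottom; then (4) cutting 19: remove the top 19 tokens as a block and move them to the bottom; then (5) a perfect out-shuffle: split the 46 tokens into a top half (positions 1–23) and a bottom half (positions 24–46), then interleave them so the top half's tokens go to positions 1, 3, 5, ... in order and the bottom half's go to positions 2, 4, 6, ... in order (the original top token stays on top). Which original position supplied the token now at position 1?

10

Undo the operations in reverse order, starting from position 1:
  undo op 5 (out-shuffle, from top half): 1 ← 1
  undo op 4 (cut 19): 1 ← 20
  undo op 3 (cut 20): 20 ← 40
  undo op 2 (in-shuffle, from top half): 40 ← 20
  undo op 1 (in-shuffle, from top half): 20 ← 10
So the token at position 1 came from original position 10.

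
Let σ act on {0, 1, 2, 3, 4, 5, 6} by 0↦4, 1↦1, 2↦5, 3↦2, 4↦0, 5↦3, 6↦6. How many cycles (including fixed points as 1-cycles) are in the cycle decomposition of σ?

Cycle decomposition: (0 4) (1) (2 5 3) (6).
4 cycles.

4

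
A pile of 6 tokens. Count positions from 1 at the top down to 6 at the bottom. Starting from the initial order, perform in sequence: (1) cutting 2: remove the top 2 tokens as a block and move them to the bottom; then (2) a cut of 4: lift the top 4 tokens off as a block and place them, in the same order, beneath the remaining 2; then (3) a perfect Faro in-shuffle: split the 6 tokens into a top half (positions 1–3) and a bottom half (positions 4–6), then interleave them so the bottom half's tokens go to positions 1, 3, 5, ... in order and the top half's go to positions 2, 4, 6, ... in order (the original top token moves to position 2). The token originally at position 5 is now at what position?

Track the token from position 5 forward through each operation:
  after op 1 (cut 2): 5 → 3
  after op 2 (cut 4): 3 → 5
  after op 3 (in-shuffle): 5 → 3

3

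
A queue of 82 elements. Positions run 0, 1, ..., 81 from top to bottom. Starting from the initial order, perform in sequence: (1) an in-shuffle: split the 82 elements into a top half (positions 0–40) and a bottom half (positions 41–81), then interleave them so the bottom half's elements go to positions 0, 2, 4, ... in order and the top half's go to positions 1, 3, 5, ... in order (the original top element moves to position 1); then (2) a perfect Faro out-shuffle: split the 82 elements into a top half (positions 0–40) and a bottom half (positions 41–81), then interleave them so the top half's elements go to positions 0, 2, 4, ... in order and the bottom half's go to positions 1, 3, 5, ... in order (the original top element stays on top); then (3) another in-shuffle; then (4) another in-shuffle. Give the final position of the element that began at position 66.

Track the element from position 66 forward through each operation:
  after op 1 (in-shuffle): 66 → 50
  after op 2 (out-shuffle): 50 → 19
  after op 3 (in-shuffle): 19 → 39
  after op 4 (in-shuffle): 39 → 79

79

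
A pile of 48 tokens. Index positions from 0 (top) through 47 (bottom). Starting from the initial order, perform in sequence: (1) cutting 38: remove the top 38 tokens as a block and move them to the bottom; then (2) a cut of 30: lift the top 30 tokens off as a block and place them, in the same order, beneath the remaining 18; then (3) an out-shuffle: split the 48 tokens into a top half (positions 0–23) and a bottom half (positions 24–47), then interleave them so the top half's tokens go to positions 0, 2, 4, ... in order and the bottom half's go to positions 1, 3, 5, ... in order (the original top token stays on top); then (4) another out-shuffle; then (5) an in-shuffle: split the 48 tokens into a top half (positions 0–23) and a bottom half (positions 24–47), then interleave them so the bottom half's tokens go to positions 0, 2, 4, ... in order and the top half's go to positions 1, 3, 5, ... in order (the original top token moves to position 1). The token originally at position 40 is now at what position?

18

Track the token from position 40 forward through each operation:
  after op 1 (cut 38): 40 → 2
  after op 2 (cut 30): 2 → 20
  after op 3 (out-shuffle): 20 → 40
  after op 4 (out-shuffle): 40 → 33
  after op 5 (in-shuffle): 33 → 18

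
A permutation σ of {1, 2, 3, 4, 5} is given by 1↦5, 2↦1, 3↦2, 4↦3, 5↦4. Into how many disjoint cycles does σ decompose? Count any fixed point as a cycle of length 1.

Cycle decomposition: (1 5 4 3 2).
1 cycle.

1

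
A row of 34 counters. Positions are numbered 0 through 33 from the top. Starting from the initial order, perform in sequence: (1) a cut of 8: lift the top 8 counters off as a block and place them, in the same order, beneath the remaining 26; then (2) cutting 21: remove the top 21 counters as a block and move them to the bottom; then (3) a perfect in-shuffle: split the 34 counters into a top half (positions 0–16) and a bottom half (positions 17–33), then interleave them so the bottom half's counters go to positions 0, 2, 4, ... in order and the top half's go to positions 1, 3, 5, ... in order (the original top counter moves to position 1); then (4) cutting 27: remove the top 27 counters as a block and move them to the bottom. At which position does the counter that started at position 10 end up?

4

Track the counter from position 10 forward through each operation:
  after op 1 (cut 8): 10 → 2
  after op 2 (cut 21): 2 → 15
  after op 3 (in-shuffle): 15 → 31
  after op 4 (cut 27): 31 → 4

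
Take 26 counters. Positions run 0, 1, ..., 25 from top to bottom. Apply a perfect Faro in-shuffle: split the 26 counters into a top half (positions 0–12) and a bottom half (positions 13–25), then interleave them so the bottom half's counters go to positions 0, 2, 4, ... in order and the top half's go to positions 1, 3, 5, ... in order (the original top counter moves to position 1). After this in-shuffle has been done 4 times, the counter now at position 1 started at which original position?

Work backwards from position 1, undoing one in-shuffle at a time:
1 ← 0 ← 13 ← 6 ← 16
So the counter now at position 1 started at position 16.

16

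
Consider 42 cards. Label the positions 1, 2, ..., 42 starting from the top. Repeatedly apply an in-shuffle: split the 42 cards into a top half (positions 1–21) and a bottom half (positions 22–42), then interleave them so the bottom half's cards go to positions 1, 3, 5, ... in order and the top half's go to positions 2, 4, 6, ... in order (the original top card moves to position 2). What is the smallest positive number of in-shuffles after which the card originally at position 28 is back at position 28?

14

Follow position 28 under repeated in-shuffles:
28 → 13 → 26 → 9 → 18 → 36 → 29 → 15 → 30 → 17 → 34 → 25 → 7 → 14 → 28
It first returns after 14 in-shuffles.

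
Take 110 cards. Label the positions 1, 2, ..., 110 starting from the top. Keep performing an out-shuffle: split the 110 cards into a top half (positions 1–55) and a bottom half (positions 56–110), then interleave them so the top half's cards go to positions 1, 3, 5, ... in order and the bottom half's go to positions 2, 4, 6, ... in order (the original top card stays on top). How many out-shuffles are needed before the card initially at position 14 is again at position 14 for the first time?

Follow position 14 under repeated out-shuffles:
14 → 27 → 53 → 105 → 100 → 90 → 70 → 30 → ... → 14 (length 36)
It first returns after 36 out-shuffles.

36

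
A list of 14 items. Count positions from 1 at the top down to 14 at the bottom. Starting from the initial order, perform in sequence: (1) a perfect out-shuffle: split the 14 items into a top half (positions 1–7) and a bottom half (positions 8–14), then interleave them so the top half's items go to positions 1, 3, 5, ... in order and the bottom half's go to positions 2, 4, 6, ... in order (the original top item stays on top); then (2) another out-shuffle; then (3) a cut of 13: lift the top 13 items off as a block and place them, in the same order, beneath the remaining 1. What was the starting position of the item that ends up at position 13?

Undo the operations in reverse order, starting from position 13:
  undo op 3 (cut 13): 13 ← 12
  undo op 2 (out-shuffle, from bottom half): 12 ← 13
  undo op 1 (out-shuffle, from top half): 13 ← 7
So the item at position 13 came from original position 7.

7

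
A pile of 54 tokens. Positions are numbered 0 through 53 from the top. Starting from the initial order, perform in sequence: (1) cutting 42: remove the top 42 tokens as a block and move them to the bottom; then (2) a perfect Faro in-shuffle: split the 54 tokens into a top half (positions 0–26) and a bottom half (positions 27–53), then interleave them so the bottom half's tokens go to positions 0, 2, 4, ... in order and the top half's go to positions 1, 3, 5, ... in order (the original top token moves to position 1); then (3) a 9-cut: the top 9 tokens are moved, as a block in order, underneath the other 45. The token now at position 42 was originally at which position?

13

Undo the operations in reverse order, starting from position 42:
  undo op 3 (cut 9): 42 ← 51
  undo op 2 (in-shuffle, from top half): 51 ← 25
  undo op 1 (cut 42): 25 ← 13
So the token at position 42 came from original position 13.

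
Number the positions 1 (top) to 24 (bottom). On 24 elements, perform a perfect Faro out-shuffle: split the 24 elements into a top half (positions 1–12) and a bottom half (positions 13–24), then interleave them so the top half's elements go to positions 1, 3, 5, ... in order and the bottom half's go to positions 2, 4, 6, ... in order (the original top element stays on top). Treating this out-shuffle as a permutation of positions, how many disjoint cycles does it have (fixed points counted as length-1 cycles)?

Trace each unvisited position around until it returns:
(1) (2 3 5 9 17 10 ... len 11) (6 11 21 18 12 23 ... len 11) (24)
4 cycles in total.

4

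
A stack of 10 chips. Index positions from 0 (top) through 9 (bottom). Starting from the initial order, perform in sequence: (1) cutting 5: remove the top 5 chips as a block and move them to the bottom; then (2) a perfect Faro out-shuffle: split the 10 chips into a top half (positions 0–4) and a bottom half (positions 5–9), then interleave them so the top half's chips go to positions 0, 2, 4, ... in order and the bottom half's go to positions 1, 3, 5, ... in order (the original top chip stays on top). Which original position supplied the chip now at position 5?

Undo the operations in reverse order, starting from position 5:
  undo op 2 (out-shuffle, from bottom half): 5 ← 7
  undo op 1 (cut 5): 7 ← 2
So the chip at position 5 came from original position 2.

2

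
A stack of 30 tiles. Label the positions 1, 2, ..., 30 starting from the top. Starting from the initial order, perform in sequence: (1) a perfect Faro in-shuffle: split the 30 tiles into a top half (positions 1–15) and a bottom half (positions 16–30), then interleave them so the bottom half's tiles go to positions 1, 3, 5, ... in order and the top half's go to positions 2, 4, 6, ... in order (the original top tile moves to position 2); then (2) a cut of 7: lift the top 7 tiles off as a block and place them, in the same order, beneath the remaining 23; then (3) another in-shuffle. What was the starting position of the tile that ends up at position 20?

Undo the operations in reverse order, starting from position 20:
  undo op 3 (in-shuffle, from top half): 20 ← 10
  undo op 2 (cut 7): 10 ← 17
  undo op 1 (in-shuffle, from bottom half): 17 ← 24
So the tile at position 20 came from original position 24.

24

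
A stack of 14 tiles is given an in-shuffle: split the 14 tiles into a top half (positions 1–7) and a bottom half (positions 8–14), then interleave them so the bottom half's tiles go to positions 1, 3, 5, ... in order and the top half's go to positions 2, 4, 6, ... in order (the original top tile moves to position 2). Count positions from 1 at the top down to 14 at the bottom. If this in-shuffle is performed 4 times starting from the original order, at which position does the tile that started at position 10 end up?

Track the tile's position through each in-shuffle:
10 → 5 → 10 → 5 → 10

10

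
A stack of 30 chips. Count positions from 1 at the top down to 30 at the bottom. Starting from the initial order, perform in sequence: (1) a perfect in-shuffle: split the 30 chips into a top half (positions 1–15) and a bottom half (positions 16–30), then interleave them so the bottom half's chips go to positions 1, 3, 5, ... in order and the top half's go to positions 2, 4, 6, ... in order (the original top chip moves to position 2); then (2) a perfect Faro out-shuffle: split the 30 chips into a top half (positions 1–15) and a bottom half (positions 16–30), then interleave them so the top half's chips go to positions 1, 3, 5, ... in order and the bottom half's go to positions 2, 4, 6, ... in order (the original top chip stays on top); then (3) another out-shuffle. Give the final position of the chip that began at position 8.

Track the chip from position 8 forward through each operation:
  after op 1 (in-shuffle): 8 → 16
  after op 2 (out-shuffle): 16 → 2
  after op 3 (out-shuffle): 2 → 3

3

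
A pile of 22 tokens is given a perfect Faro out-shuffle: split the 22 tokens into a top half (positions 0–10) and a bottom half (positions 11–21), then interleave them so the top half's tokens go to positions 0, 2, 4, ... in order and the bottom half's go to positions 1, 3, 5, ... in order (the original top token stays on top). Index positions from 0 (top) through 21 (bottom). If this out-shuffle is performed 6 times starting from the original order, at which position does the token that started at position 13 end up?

Track the token's position through each out-shuffle:
13 → 5 → 10 → 20 → 19 → 17 → 13

13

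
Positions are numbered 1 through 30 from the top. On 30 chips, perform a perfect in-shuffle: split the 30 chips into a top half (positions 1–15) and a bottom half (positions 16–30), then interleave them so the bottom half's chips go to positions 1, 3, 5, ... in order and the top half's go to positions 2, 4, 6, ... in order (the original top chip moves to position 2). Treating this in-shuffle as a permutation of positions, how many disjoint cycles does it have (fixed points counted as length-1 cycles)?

Trace each unvisited position around until it returns:
(1 2 4 8 16) (3 6 12 24 17) (5 10 20 9 18) (7 14 28 25 19) (11 22 13 26 21) (15 30 29 27 23)
6 cycles in total.

6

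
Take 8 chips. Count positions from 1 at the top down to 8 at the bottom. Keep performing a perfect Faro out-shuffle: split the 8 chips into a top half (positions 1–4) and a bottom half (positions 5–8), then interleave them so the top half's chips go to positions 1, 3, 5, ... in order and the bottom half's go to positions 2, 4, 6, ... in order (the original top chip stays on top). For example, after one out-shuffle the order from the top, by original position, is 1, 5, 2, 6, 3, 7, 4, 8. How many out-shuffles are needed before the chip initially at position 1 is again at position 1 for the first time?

1

Position 1 is fixed by the out-shuffle; it is already back after 1 application.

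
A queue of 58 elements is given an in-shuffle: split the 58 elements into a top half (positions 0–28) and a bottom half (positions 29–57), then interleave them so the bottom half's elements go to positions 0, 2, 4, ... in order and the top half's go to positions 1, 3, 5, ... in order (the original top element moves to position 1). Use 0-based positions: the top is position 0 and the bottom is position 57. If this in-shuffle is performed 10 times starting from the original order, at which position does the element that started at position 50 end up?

8

Track the element's position through each in-shuffle:
50 → 42 → 26 → 53 → 48 → 38 → 18 → 37 → 16 → 33 → 8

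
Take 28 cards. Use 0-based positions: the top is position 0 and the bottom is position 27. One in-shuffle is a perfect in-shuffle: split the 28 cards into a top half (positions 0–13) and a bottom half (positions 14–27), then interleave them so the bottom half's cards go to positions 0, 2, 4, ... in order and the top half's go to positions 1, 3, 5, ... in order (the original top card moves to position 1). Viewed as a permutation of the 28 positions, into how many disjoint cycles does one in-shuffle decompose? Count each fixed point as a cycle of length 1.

1

Trace each unvisited position around until it returns:
(0 1 3 7 15 2 ... len 28)
1 cycle in total.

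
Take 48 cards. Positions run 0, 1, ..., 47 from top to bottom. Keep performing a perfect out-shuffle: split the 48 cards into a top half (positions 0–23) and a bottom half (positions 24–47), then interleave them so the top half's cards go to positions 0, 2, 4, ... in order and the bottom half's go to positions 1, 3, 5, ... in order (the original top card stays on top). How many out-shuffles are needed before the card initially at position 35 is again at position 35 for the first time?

23

Follow position 35 under repeated out-shuffles:
35 → 23 → 46 → 45 → 43 → 39 → 31 → 15 → ... → 35 (length 23)
It first returns after 23 out-shuffles.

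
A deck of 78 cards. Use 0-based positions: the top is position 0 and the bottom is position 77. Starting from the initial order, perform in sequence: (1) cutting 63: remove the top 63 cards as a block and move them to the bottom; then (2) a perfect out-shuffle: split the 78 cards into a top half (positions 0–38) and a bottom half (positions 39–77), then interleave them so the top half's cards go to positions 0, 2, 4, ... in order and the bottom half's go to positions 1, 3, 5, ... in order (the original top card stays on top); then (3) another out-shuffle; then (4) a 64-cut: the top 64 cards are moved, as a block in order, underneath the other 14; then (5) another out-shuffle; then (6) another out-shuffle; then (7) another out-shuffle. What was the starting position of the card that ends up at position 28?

Undo the operations in reverse order, starting from position 28:
  undo op 7 (out-shuffle, from top half): 28 ← 14
  undo op 6 (out-shuffle, from top half): 14 ← 7
  undo op 5 (out-shuffle, from bottom half): 7 ← 42
  undo op 4 (cut 64): 42 ← 28
  undo op 3 (out-shuffle, from top half): 28 ← 14
  undo op 2 (out-shuffle, from top half): 14 ← 7
  undo op 1 (cut 63): 7 ← 70
So the card at position 28 came from original position 70.

70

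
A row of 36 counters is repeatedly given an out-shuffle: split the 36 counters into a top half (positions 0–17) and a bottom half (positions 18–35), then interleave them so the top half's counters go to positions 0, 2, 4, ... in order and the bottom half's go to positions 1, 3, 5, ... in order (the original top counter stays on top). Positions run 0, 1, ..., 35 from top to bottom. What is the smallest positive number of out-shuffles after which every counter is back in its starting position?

The out-shuffle permutes the 36 positions with cycle lengths [1, 1, 3, 3, 4, 12, 12].
Every counter is home exactly when every cycle has completed a whole number of laps, i.e. after lcm(1, 3, 4, 12) = 12 out-shuffles.

12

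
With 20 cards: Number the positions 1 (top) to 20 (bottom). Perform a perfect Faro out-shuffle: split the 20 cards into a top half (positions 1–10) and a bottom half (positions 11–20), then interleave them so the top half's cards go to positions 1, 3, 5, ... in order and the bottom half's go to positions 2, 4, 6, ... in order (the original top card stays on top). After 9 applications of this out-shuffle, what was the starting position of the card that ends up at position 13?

8

Work backwards from position 13, undoing one out-shuffle at a time:
13 ← 7 ← 4 ← 12 ← 16 ← 18 ← 19 ← 10 ← 15 ← 8
So the card now at position 13 started at position 8.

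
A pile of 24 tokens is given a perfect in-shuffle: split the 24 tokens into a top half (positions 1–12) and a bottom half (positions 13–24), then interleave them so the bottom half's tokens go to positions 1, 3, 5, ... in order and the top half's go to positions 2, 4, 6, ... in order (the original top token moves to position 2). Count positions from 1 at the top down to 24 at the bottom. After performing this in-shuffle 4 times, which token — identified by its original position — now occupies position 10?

10

Work backwards from position 10, undoing one in-shuffle at a time:
10 ← 5 ← 15 ← 20 ← 10
So the token now at position 10 started at position 10.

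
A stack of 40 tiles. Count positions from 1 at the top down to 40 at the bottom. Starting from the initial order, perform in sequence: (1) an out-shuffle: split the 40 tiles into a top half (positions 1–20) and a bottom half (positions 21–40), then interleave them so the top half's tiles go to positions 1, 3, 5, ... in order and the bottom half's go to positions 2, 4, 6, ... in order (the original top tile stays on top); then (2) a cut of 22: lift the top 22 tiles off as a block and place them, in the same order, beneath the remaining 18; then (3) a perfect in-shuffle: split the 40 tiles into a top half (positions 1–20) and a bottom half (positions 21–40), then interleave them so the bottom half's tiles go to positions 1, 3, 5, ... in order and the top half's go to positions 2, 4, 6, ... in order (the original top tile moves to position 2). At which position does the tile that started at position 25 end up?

Track the tile from position 25 forward through each operation:
  after op 1 (out-shuffle): 25 → 10
  after op 2 (cut 22): 10 → 28
  after op 3 (in-shuffle): 28 → 15

15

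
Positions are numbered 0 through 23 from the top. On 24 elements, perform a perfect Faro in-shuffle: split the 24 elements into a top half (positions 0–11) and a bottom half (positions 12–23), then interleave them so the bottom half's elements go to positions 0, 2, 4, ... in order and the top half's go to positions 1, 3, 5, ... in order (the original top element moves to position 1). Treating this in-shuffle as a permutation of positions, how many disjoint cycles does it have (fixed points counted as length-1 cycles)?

2

Trace each unvisited position around until it returns:
(0 1 3 7 15 6 ... len 20) (4 9 19 14)
2 cycles in total.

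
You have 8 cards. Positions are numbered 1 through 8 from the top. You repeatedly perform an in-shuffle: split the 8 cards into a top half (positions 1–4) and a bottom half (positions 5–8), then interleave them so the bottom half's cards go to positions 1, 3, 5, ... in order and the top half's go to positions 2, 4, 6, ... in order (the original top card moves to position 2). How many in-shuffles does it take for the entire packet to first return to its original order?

6

The in-shuffle permutes the 8 positions with cycle lengths [2, 6].
Every card is home exactly when every cycle has completed a whole number of laps, i.e. after lcm(2, 6) = 6 in-shuffles.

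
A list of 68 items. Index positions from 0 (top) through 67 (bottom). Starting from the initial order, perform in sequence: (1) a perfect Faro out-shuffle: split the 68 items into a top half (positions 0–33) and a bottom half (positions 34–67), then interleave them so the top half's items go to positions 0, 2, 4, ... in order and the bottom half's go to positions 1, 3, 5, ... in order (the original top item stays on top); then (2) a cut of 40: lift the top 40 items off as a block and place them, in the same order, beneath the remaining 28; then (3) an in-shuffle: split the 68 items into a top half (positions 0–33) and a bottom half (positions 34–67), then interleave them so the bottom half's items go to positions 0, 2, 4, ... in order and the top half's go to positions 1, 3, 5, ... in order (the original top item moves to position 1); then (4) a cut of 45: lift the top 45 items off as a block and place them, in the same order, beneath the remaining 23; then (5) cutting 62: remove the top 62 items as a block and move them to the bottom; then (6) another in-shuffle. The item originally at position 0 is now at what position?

Track the item from position 0 forward through each operation:
  after op 1 (out-shuffle): 0 → 0
  after op 2 (cut 40): 0 → 28
  after op 3 (in-shuffle): 28 → 57
  after op 4 (cut 45): 57 → 12
  after op 5 (cut 62): 12 → 18
  after op 6 (in-shuffle): 18 → 37

37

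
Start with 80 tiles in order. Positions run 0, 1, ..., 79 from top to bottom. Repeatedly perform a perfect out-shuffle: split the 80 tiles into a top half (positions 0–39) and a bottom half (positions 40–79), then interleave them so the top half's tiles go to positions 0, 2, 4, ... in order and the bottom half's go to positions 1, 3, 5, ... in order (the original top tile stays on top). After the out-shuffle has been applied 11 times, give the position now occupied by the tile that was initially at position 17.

56

Track the tile's position through each out-shuffle:
17 → 34 → 68 → 57 → 35 → 70 → 61 → 43 → 7 → 14 → 28 → 56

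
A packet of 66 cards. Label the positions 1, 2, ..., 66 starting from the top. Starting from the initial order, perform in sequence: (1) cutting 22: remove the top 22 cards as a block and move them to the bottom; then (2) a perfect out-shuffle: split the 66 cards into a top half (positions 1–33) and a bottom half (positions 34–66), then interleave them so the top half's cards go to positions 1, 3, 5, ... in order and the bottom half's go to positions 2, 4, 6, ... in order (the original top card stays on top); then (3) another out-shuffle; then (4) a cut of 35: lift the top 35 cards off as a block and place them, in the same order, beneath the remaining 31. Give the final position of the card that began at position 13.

61

Track the card from position 13 forward through each operation:
  after op 1 (cut 22): 13 → 57
  after op 2 (out-shuffle): 57 → 48
  after op 3 (out-shuffle): 48 → 30
  after op 4 (cut 35): 30 → 61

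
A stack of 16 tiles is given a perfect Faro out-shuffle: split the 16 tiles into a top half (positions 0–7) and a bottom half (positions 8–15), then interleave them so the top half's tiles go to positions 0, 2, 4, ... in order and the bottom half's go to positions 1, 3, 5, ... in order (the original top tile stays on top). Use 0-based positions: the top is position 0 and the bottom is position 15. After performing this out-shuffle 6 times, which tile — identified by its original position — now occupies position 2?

8

Work backwards from position 2, undoing one out-shuffle at a time:
2 ← 1 ← 8 ← 4 ← 2 ← 1 ← 8
So the tile now at position 2 started at position 8.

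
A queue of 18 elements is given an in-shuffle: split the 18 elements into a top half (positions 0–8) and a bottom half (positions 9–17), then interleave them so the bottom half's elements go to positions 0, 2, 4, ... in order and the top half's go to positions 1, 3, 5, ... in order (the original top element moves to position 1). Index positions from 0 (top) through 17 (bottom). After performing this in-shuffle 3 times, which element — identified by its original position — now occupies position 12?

3

Work backwards from position 12, undoing one in-shuffle at a time:
12 ← 15 ← 7 ← 3
So the element now at position 12 started at position 3.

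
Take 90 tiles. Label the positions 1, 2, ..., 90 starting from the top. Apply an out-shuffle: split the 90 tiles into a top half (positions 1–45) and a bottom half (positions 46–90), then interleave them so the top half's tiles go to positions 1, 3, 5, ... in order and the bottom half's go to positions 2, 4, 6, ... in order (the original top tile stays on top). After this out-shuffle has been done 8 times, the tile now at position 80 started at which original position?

Work backwards from position 80, undoing one out-shuffle at a time:
80 ← 85 ← 43 ← 22 ← 56 ← 73 ← 37 ← 19 ← 10
So the tile now at position 80 started at position 10.

10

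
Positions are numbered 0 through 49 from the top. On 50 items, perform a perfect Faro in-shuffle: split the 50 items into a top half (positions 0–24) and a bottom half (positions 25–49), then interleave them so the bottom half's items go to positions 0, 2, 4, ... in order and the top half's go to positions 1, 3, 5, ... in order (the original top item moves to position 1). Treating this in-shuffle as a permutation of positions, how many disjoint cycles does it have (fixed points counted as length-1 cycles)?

Trace each unvisited position around until it returns:
(0 1 3 7 15 31 12 25) (2 5 11 23 47 44 38 26) (4 9 19 39 28 6 13 27) (8 17 35 20 41 32 14 29) (10 21 43 36 22 45 40 30) (16 33) (18 37 24 49 48 46 42 34)
7 cycles in total.

7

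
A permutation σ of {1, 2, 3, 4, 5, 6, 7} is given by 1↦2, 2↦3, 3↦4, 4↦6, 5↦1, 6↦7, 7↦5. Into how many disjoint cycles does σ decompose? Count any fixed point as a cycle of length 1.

1

Cycle decomposition: (1 2 3 4 6 7 5).
1 cycle.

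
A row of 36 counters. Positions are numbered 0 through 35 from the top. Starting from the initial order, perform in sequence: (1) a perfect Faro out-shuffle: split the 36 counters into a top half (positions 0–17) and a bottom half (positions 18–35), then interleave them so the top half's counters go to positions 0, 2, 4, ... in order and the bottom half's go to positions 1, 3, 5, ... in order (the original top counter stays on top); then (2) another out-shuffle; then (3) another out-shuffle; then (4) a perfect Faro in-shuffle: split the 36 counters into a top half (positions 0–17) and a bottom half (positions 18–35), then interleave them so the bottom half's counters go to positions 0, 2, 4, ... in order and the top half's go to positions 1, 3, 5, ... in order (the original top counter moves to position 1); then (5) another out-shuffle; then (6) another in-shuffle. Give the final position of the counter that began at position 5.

Track the counter from position 5 forward through each operation:
  after op 1 (out-shuffle): 5 → 10
  after op 2 (out-shuffle): 10 → 20
  after op 3 (out-shuffle): 20 → 5
  after op 4 (in-shuffle): 5 → 11
  after op 5 (out-shuffle): 11 → 22
  after op 6 (in-shuffle): 22 → 8

8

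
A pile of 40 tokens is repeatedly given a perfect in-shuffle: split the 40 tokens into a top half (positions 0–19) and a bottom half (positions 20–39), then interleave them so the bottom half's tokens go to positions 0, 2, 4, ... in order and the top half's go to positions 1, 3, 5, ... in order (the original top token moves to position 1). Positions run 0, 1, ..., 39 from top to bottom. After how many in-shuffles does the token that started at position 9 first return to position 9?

Follow position 9 under repeated in-shuffles:
9 → 19 → 39 → 38 → 36 → 32 → 24 → 8 → 17 → 35 → 30 → 20 → 0 → 1 → 3 → 7 → 15 → 31 → 22 → 4 → 9
It first returns after 20 in-shuffles.

20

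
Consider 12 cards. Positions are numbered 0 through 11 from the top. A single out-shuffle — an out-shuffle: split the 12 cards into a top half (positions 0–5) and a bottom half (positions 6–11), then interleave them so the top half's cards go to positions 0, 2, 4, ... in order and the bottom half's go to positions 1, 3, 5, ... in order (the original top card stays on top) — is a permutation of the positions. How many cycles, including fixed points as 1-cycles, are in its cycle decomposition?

Trace each unvisited position around until it returns:
(0) (1 2 4 8 5 10 9 7 3 6) (11)
3 cycles in total.

3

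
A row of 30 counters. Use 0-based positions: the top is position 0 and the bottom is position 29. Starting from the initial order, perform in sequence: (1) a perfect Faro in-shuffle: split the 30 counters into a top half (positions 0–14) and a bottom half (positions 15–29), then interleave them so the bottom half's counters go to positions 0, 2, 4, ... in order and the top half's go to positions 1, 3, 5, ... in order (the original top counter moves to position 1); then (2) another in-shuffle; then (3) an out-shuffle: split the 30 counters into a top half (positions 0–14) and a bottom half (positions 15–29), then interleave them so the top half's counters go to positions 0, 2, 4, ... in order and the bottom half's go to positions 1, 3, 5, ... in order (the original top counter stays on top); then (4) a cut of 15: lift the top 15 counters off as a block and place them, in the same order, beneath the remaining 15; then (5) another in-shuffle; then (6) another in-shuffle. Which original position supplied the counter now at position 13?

Undo the operations in reverse order, starting from position 13:
  undo op 6 (in-shuffle, from top half): 13 ← 6
  undo op 5 (in-shuffle, from bottom half): 6 ← 18
  undo op 4 (cut 15): 18 ← 3
  undo op 3 (out-shuffle, from bottom half): 3 ← 16
  undo op 2 (in-shuffle, from bottom half): 16 ← 23
  undo op 1 (in-shuffle, from top half): 23 ← 11
So the counter at position 13 came from original position 11.

11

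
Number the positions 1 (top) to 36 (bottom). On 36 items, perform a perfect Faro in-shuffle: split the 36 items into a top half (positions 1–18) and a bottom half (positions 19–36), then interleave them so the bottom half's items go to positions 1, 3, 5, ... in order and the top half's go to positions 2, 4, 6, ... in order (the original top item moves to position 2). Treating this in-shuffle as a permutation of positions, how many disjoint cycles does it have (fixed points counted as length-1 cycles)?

Trace each unvisited position around until it returns:
(1 2 4 8 16 32 ... len 36)
1 cycle in total.

1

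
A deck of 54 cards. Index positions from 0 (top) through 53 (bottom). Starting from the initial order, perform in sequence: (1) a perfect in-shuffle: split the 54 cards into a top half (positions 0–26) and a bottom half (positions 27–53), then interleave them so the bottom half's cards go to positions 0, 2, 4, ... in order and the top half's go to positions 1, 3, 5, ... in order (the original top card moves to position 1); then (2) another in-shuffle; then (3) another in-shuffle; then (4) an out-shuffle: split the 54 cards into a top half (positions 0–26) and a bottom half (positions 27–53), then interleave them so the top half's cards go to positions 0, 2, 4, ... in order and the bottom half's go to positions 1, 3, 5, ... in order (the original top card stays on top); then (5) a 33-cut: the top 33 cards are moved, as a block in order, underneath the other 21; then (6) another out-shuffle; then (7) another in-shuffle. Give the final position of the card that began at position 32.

Track the card from position 32 forward through each operation:
  after op 1 (in-shuffle): 32 → 10
  after op 2 (in-shuffle): 10 → 21
  after op 3 (in-shuffle): 21 → 43
  after op 4 (out-shuffle): 43 → 33
  after op 5 (cut 33): 33 → 0
  after op 6 (out-shuffle): 0 → 0
  after op 7 (in-shuffle): 0 → 1

1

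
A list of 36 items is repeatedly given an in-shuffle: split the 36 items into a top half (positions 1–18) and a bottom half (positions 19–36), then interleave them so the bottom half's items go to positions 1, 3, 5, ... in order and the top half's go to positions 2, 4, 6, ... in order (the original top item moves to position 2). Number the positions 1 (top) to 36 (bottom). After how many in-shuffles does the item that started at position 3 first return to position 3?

Follow position 3 under repeated in-shuffles:
3 → 6 → 12 → 24 → 11 → 22 → 7 → 14 → ... → 3 (length 36)
It first returns after 36 in-shuffles.

36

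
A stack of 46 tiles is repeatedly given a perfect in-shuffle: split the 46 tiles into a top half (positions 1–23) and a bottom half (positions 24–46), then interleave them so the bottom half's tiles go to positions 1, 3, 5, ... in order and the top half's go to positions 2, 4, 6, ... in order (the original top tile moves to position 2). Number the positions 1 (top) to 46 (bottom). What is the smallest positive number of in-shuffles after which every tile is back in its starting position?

The in-shuffle permutes the 46 positions with cycle lengths [23, 23].
Every tile is home exactly when every cycle has completed a whole number of laps, i.e. after lcm(23) = 23 in-shuffles.

23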